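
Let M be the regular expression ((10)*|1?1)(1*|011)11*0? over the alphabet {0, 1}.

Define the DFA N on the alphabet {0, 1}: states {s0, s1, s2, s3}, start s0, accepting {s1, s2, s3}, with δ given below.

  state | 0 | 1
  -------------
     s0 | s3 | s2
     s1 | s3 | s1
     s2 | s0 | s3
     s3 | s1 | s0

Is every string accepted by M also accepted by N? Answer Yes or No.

No

The string 10 is in L(M) but not in L(N).
So L(M) ⊄ L(N).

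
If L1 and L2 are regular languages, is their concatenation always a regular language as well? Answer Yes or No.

Yes

If R₁ and R₂ are regular expressions for the two languages then R₁R₂ denotes L₁L₂; on automata, add ε-moves from every accepting state of an NFA for L₁ to the start state of an NFA for L₂ and keep only the second machine's accepting states.
So the regular languages are closed under concatenation.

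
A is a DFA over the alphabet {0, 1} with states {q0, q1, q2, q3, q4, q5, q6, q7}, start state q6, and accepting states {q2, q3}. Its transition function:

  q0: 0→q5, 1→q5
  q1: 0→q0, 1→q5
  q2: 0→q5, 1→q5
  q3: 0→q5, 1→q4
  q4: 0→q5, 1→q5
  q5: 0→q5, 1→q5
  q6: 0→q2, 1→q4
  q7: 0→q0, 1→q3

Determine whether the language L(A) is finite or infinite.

The useful states (reachable from q6 and able to reach an accepting state) are {q2, q6}.
Restricted to these states the transition graph has no cycle, so every accepting path has bounded length and L is finite.

finite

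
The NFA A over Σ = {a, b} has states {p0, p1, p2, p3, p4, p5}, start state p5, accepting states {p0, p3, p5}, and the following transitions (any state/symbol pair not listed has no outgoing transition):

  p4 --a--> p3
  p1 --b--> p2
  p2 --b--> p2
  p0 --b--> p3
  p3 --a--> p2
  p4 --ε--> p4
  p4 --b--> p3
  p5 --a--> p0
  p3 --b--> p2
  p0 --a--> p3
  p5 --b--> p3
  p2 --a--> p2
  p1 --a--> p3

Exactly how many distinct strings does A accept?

The useful subgraph on states {p0, p3, p5} is acyclic, so L(A) is finite; the longest accepting path visits 3 useful states, giving maximum string length 2.
Counting accepting paths from p5 by length: 1 of length 0, 2 of length 1, 2 of length 2. Total 5.

5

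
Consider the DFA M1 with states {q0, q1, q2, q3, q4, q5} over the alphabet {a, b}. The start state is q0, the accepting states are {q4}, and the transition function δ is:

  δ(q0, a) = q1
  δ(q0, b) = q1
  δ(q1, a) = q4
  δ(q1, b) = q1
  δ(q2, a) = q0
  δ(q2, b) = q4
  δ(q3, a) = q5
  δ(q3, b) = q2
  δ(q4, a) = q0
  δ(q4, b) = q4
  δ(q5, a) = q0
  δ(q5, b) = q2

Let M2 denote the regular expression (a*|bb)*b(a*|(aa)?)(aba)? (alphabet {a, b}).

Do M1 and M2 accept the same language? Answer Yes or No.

No

The string aa is accepted by M1 but rejected by M2.
So L(M1) ≠ L(M2).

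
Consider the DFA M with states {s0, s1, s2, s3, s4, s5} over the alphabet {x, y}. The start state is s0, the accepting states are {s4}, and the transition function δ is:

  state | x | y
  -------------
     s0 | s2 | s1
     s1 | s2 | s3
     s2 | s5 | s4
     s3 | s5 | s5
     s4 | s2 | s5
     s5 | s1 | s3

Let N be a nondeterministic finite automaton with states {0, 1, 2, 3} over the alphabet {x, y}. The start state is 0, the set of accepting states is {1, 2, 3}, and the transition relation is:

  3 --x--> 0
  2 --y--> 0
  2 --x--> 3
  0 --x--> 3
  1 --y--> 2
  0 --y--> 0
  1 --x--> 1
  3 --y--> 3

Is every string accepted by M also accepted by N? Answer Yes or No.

No

The string xyxy is in L(M) but not in L(N).
So L(M) ⊄ L(N).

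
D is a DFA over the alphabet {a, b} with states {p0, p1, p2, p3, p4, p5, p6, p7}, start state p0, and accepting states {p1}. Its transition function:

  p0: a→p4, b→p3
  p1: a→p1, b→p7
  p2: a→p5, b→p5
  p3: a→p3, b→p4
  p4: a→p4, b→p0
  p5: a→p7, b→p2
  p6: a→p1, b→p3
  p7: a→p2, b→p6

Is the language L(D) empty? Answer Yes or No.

Yes

The states reachable from the start state are {p0, p3, p4}.
None of the accepting states {p1} is reachable, so no string is accepted and L(D) = ∅.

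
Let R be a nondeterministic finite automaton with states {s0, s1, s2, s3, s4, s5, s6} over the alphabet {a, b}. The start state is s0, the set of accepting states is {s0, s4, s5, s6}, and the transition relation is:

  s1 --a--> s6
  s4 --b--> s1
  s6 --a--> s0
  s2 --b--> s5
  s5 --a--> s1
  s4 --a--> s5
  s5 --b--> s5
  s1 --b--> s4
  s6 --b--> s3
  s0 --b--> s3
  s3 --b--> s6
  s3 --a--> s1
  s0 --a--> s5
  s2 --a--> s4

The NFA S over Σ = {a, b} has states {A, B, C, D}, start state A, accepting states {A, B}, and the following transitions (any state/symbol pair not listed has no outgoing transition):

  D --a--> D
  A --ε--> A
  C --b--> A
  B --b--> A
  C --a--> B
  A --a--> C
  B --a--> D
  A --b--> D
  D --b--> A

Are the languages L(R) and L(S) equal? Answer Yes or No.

The string a is accepted by R but rejected by S.
So L(R) ≠ L(S).

No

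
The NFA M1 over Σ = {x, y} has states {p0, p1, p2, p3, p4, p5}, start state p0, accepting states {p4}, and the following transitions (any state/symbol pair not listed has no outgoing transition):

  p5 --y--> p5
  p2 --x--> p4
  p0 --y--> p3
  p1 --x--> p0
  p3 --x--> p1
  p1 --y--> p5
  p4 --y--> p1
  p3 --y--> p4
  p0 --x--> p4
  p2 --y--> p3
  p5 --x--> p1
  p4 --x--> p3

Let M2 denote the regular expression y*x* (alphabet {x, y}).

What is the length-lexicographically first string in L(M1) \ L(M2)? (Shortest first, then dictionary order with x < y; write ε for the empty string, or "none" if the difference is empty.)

xxy

The string xxy is accepted by M1 but not by M2.
No shorter string lies in the difference, and xxy is the lexicographically first length-3 string in L(M1) \ L(M2).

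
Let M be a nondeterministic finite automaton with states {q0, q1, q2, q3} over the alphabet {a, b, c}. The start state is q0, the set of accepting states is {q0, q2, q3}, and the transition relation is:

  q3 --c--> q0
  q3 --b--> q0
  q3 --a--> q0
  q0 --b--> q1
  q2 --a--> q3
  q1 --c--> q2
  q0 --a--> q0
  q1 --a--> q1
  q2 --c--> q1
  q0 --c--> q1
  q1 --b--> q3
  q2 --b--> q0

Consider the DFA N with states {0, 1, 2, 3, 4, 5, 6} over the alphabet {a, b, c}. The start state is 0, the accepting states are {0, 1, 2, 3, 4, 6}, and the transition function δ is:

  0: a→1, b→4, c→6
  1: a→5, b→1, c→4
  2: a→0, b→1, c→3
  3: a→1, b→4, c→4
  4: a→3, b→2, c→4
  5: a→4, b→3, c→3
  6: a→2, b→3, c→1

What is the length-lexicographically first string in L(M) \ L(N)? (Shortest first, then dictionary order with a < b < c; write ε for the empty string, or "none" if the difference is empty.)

The string aa is accepted by M but not by N.
No shorter string lies in the difference, and aa is the lexicographically first length-2 string in L(M) \ L(N).

aa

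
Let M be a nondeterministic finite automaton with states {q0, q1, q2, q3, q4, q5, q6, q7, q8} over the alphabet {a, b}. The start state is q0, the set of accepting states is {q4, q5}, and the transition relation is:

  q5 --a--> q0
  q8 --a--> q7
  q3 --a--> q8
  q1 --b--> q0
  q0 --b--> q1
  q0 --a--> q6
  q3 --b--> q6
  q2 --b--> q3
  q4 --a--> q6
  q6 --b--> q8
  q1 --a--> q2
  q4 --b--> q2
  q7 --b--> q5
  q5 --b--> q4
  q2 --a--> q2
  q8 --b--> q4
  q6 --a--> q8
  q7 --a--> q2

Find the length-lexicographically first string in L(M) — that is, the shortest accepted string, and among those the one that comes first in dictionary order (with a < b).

aab

A breadth-first search from q0 reaches an accepting state first via the path q0 → q6 → q8 → q4 on input aab.
No string of length < 3 is accepted (BFS exhausts all shorter strings without reaching an accepting state), and aab is the lexicographically least accepting string of length 3.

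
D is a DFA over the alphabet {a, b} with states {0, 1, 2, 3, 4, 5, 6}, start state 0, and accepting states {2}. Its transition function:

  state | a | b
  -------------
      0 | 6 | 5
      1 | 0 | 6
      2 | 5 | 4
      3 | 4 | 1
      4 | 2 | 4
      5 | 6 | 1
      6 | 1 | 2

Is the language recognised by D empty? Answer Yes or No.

The string ab is accepted: the run 0 → 6 → 2 ends in the accepting state 2.
Since at least one string is accepted, L(D) is not empty.

No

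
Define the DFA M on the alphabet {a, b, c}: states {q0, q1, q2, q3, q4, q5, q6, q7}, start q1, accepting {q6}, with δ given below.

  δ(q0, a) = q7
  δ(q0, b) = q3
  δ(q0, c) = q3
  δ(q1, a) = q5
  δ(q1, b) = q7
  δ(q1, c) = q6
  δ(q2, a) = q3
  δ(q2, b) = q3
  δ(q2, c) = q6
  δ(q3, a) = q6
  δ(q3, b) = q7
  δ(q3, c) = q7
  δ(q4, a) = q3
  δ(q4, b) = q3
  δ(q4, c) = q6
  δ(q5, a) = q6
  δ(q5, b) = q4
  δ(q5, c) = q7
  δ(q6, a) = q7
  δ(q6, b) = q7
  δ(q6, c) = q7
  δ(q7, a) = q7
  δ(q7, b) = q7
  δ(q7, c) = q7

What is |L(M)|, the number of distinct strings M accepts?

5

The useful subgraph on states {q1, q3, q4, q5, q6} is acyclic, so L(M) is finite; the longest accepting path visits 5 useful states, giving maximum string length 4.
Counting accepting paths from q1 by length: 1 of length 1, 1 of length 2, 1 of length 3, 2 of length 4. Total 5.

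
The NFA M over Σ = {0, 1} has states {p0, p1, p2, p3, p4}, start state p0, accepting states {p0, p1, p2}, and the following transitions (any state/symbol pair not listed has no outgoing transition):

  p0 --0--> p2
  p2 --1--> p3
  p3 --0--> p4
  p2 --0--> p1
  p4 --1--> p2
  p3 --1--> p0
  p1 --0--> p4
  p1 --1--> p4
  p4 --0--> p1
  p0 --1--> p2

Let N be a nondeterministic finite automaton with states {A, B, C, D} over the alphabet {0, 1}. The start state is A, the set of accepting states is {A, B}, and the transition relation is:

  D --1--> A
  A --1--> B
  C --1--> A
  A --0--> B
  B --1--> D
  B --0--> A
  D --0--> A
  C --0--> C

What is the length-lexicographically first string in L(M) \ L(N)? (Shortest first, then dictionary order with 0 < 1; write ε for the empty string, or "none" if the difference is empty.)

0001

The string 0001 is accepted by M but not by N.
No shorter string lies in the difference, and 0001 is the lexicographically first length-4 string in L(M) \ L(N).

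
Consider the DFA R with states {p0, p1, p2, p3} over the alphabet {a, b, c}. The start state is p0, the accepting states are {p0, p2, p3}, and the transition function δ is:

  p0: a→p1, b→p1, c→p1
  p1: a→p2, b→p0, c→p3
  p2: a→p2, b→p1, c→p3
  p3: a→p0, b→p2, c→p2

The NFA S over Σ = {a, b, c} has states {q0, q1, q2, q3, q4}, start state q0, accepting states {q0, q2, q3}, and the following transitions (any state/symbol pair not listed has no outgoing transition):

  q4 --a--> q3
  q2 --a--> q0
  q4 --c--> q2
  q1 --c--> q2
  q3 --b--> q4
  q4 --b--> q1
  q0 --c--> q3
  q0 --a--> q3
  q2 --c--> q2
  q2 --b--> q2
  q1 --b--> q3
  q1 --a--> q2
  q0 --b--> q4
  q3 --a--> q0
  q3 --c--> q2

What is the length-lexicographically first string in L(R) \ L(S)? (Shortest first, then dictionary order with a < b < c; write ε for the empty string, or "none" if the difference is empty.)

The string ab is accepted by R but not by S.
No shorter string lies in the difference, and ab is the lexicographically first length-2 string in L(R) \ L(S).

ab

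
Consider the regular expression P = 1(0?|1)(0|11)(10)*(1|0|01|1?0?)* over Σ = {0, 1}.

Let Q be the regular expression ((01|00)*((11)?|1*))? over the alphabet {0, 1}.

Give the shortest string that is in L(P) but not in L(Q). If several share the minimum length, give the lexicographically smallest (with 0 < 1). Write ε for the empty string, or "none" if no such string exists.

10

The string 10 is accepted by P but not by Q.
No shorter string lies in the difference, and 10 is the lexicographically first length-2 string in L(P) \ L(Q).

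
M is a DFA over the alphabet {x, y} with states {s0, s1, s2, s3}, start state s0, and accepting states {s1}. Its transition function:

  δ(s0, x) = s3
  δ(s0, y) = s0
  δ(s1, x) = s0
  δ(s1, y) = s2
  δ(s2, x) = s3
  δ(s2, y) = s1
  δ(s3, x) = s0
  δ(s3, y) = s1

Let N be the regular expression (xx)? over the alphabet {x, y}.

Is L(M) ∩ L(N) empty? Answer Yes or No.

Yes

Converting the expression N to a DFA (subset construction, then merging equivalent states) gives the minimal DFA with states {n0, n1, n2, n3}, start state n0, accepting states {n0, n3} and transitions n0: x→n1, y→n2; n1: x→n3, y→n2; n2: x→n2, y→n2; n3: x→n2, y→n2.
Exploring the product automaton M × N from the start pair (s0, n0), following both machines on each input symbol, reaches 7 state pairs: (s0, n0), (s3, n1), (s0, n2), (s0, n3), (s1, n2), (s3, n2), (s2, n2).
M accepts in {s1} and N accepts in {n0, n3}; no reachable pair has both components accepting, so no string drives both machines to acceptance simultaneously and L(M) ∩ L(N) = ∅.
So no string is accepted by both, and the intersection is empty.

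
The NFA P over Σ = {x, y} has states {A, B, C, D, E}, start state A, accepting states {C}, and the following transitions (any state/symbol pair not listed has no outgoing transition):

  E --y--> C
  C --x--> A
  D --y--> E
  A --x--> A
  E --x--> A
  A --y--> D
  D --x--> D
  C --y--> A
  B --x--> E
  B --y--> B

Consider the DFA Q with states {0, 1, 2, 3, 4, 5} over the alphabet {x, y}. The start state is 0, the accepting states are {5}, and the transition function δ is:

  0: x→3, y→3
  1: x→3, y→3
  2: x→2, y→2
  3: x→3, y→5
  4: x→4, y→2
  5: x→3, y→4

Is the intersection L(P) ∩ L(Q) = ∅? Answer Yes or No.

Yes

Exploring the product automaton P × Q from the start pair (A, 0), following both machines on each input symbol, reaches 12 state pairs: (A, 0), (A, 3), (D, 3), (D, 5), (E, 5), (E, 4), (C, 4), (A, 4), (C, 2), (A, 2), (D, 2), (E, 2).
P accepts in {C} and Q accepts in {5}; no reachable pair has both components accepting, so no string drives both machines to acceptance simultaneously and L(P) ∩ L(Q) = ∅.
So no string is accepted by both, and the intersection is empty.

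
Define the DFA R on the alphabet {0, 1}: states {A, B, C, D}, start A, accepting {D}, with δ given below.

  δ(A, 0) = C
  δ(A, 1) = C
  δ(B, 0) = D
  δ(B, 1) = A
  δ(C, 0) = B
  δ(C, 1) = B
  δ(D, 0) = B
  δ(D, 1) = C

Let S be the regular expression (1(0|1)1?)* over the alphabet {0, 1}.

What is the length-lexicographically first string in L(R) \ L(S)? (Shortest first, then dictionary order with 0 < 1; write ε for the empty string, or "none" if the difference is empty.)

The string 000 is accepted by R but not by S.
No shorter string lies in the difference, and 000 is the lexicographically first length-3 string in L(R) \ L(S).

000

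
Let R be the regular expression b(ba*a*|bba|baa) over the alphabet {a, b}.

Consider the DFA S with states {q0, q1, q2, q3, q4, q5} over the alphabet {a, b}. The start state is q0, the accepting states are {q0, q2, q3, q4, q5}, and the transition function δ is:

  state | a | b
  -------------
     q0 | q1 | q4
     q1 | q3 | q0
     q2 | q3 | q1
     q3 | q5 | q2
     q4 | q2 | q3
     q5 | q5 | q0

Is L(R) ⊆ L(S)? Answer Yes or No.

Converting the expression R to a DFA (subset construction, then merging equivalent states) gives the minimal DFA with states {r0, r1, r2, r3, r4, r5, r6}, start state r0, accepting states {r3, r4, r6} and transitions r0: a→r1, b→r2; r1: a→r1, b→r1; r2: a→r1, b→r3; r3: a→r4, b→r5; r4: a→r4, b→r1; r5: a→r6, b→r1; r6: a→r1, b→r1.
Exploring the product automaton R × S from the start pair (r0, q0), following both machines on each input symbol, reaches 12 state pairs: (r0, q0), (r1, q1), (r2, q4), (r1, q3), (r1, q0), (r1, q2), (r3, q3), (r1, q5), (r1, q4), (r4, q5), (r5, q2), (r6, q3).
R accepts in {r3, r4, r6} and S accepts in {q0, q2, q3, q4, q5}. The reachable pairs whose R-component is accepting are (r3, q3), (r4, q5), (r6, q3); in each of them the S-component is accepting too, so the product for L(R) \ L(S) (R-component accepting, S-component rejecting) has no reachable accepting pair and the difference is empty.
Hence every string in L(R) is also in L(S).

Yes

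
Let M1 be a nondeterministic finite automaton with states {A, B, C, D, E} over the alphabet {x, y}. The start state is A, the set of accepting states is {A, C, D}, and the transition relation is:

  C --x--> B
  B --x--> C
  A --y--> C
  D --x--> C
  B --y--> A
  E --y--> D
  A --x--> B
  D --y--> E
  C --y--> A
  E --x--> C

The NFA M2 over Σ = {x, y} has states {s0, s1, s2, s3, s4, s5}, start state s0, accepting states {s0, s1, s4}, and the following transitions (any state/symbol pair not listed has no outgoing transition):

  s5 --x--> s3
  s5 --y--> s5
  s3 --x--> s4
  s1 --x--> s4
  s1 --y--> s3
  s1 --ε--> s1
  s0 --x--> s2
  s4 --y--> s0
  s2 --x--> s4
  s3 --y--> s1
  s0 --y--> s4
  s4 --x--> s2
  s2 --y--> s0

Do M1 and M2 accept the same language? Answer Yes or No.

Yes

Exploring the product automaton M1 × M2 from the start pair (A, s0), following both machines on each input symbol, reaches 3 state pairs: (A, s0), (B, s2), (C, s4).
M1 accepts in {A, C, D} and M2 accepts in {s0, s1, s4}. In every reachable pair the two components are either both accepting — (A, s0), (C, s4) — or both non-accepting, so no string is accepted by exactly one of the machines: L(M1) \ L(M2) and L(M2) \ L(M1) are both empty.
Hence every string is accepted by M1 iff it is accepted by M2, and the two languages coincide.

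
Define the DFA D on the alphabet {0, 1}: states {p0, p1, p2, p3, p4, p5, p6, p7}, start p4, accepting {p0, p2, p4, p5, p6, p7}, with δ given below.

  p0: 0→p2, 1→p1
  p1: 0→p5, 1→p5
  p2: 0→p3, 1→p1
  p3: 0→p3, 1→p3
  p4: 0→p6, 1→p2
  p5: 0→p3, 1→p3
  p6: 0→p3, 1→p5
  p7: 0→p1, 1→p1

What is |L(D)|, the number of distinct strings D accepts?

The useful subgraph on states {p1, p2, p4, p5, p6} is acyclic, so L(D) is finite; the longest accepting path visits 4 useful states, giving maximum string length 3.
Counting accepting paths from p4 by length: 1 of length 0, 2 of length 1, 1 of length 2, 2 of length 3. Total 6.

6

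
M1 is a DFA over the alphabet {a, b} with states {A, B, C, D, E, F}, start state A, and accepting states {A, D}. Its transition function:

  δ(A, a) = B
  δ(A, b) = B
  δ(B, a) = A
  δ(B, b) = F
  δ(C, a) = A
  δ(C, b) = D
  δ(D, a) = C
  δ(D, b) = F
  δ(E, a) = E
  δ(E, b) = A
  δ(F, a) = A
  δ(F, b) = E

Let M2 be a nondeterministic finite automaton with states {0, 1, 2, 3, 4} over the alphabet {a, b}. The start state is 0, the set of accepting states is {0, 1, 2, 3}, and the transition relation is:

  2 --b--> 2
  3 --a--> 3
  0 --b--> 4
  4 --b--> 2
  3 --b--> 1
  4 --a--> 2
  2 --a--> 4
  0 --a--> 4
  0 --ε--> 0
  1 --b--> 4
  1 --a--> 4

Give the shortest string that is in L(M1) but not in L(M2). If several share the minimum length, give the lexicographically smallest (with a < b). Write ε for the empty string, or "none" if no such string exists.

The string aba is accepted by M1 but not by M2.
No shorter string lies in the difference, and aba is the lexicographically first length-3 string in L(M1) \ L(M2).

aba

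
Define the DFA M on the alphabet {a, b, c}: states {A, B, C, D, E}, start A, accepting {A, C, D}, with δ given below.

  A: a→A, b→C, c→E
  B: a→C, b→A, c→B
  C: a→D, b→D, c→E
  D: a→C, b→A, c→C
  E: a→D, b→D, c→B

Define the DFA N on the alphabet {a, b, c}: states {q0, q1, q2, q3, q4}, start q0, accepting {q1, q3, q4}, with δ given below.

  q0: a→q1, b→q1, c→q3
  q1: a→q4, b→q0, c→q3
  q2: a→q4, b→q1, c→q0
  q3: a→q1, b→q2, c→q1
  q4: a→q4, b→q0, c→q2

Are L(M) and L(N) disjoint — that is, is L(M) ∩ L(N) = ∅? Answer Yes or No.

No

The string a is accepted by both M and N.
Hence L(M) ∩ L(N) ≠ ∅.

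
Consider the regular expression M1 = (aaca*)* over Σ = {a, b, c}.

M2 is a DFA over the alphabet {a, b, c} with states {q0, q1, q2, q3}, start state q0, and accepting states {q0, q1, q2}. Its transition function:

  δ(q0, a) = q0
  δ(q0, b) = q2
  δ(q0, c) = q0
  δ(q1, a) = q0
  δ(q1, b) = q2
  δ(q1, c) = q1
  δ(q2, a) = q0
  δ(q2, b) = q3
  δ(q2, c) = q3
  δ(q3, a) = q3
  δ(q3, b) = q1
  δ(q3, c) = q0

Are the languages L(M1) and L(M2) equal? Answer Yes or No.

The string a is accepted by M2 but rejected by M1.
So L(M1) ≠ L(M2).

No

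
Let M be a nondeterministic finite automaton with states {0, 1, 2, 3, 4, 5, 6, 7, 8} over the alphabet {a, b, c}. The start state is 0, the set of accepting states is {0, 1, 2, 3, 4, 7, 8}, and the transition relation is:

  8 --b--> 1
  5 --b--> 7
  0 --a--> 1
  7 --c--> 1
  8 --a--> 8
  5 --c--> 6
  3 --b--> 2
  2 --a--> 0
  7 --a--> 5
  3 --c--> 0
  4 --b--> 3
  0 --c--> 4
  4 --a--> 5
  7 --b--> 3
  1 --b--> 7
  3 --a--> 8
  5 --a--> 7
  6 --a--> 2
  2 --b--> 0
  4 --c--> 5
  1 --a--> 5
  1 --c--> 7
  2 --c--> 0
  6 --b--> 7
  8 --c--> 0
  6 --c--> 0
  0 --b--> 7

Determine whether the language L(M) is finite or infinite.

infinite

State 0 is reachable from the start and can reach an accepting state, and it lies on the cycle 0 → 1 → 5 → 6 → 0.
Traversing that cycle any number of times yields accepted strings of unbounded length, so the language is infinite.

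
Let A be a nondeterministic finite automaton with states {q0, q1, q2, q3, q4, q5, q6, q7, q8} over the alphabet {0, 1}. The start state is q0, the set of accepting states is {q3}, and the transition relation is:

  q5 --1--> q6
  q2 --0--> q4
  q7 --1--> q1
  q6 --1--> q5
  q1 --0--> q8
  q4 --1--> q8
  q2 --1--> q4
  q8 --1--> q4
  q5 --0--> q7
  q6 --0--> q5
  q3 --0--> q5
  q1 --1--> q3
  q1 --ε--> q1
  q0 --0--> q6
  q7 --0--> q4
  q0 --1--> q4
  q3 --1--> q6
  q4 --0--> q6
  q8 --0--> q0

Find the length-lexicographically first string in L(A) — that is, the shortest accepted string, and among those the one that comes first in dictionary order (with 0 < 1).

A breadth-first search from q0 reaches an accepting state first via the path q0 → q6 → q5 → q7 → q1 → q3 on input 00011.
No string of length < 5 is accepted (BFS exhausts all shorter strings without reaching an accepting state), and 00011 is the lexicographically least accepting string of length 5.

00011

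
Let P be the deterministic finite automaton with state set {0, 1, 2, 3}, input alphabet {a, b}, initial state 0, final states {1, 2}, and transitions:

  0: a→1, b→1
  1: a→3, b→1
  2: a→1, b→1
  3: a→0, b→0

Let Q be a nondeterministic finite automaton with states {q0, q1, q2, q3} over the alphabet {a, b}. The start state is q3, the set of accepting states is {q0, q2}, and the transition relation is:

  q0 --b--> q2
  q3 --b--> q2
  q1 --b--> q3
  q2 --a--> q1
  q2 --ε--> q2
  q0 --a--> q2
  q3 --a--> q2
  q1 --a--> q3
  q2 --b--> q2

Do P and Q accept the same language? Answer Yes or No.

Yes

Exploring the product automaton P × Q from the start pair (0, q3), following both machines on each input symbol, reaches 3 state pairs: (0, q3), (1, q2), (3, q1).
P accepts in {1, 2} and Q accepts in {q0, q2}. In every reachable pair the two components are either both accepting — (1, q2) — or both non-accepting, so no string is accepted by exactly one of the machines: L(P) \ L(Q) and L(Q) \ L(P) are both empty.
Hence every string is accepted by P iff it is accepted by Q, and the two languages coincide.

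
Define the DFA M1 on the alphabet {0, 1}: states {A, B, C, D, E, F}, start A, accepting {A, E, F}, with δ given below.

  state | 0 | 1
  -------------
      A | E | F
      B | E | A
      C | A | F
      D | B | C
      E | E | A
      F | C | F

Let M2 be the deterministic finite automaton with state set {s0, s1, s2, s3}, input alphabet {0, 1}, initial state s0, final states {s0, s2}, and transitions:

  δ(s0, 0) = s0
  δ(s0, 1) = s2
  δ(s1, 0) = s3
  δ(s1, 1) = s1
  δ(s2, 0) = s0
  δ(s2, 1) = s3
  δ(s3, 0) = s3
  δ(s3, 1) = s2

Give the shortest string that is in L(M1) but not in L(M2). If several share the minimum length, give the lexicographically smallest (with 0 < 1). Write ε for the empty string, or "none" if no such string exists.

The string 11 is accepted by M1 but not by M2.
No shorter string lies in the difference, and 11 is the lexicographically first length-2 string in L(M1) \ L(M2).

11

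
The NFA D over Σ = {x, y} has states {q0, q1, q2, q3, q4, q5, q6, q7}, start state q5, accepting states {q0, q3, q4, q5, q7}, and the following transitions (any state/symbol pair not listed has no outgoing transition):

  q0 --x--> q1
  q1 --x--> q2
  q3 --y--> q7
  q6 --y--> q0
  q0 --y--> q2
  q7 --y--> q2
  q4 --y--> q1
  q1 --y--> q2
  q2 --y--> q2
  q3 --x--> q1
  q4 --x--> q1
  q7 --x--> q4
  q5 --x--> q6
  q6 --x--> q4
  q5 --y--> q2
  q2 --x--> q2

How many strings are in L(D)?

The useful subgraph on states {q0, q4, q5, q6} is acyclic, so L(D) is finite; the longest accepting path visits 3 useful states, giving maximum string length 2.
Counting accepting paths from q5 by length: 1 of length 0, 2 of length 2. Total 3.

3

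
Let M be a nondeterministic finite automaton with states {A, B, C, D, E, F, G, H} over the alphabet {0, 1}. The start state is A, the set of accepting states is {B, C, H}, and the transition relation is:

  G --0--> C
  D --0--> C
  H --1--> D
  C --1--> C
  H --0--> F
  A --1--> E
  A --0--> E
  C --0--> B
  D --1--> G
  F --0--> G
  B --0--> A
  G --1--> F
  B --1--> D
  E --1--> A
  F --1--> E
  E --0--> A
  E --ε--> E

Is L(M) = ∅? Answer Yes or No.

Yes

The states reachable from the start state are {A, E}.
None of the accepting states {B, C, H} is reachable, so no string is accepted and L(M) = ∅.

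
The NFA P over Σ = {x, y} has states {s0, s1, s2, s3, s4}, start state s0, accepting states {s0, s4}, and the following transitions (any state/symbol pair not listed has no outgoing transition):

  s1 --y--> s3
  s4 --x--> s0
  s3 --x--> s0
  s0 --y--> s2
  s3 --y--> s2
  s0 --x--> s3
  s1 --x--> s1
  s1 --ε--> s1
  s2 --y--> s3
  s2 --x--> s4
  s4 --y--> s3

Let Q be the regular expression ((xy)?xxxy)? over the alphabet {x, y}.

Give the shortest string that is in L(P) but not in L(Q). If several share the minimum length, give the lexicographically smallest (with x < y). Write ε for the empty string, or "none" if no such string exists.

xx

The string xx is accepted by P but not by Q.
No shorter string lies in the difference, and xx is the lexicographically first length-2 string in L(P) \ L(Q).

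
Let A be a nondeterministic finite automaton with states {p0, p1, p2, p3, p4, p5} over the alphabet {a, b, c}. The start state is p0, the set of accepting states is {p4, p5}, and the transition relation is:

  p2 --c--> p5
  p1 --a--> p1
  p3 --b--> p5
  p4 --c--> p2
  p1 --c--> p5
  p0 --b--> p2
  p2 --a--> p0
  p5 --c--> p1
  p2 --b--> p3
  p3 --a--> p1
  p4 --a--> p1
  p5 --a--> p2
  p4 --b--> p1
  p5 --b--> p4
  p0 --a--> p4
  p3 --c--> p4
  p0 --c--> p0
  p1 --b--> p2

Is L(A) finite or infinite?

infinite

State p0 is reachable from the start and can reach an accepting state, and it lies on the cycle p0 → p0.
Traversing that cycle any number of times yields accepted strings of unbounded length, so the language is infinite.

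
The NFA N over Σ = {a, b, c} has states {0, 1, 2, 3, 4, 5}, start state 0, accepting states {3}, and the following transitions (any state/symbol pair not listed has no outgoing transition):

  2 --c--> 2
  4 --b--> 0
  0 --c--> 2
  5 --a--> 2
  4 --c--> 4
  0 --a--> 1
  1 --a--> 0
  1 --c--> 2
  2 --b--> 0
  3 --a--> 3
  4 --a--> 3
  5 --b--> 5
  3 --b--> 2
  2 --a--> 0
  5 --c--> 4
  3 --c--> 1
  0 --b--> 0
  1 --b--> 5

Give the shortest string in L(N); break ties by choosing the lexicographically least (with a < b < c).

abca

A breadth-first search from 0 reaches an accepting state first via the path 0 → 1 → 5 → 4 → 3 on input abca.
No string of length < 4 is accepted (BFS exhausts all shorter strings without reaching an accepting state), and abca is the lexicographically least accepting string of length 4.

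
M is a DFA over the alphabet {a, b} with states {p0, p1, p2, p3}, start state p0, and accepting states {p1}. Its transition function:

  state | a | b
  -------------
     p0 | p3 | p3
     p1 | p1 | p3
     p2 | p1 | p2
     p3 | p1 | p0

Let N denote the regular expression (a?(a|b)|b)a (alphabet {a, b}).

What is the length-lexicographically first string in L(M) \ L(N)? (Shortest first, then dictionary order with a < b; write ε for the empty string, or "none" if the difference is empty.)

baa

The string baa is accepted by M but not by N.
No shorter string lies in the difference, and baa is the lexicographically first length-3 string in L(M) \ L(N).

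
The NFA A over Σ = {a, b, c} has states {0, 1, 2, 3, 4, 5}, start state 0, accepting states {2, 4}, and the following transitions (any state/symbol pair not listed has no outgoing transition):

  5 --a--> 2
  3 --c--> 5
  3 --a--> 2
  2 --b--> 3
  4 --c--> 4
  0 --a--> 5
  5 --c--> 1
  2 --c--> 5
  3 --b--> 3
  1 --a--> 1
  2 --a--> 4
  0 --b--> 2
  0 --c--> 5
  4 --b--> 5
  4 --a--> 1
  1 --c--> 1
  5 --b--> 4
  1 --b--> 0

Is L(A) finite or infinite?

State 2 is reachable from the start and can reach an accepting state, and it lies on the cycle 2 → 3 → 2.
Traversing that cycle any number of times yields accepted strings of unbounded length, so the language is infinite.

infinite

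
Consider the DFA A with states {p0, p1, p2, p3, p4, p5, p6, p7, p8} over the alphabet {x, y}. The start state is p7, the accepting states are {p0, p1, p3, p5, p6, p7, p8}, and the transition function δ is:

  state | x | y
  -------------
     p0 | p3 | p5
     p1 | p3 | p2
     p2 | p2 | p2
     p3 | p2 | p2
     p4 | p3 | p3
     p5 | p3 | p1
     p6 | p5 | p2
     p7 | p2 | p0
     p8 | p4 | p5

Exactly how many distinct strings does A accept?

The useful subgraph on states {p0, p1, p3, p5, p7} is acyclic, so L(A) is finite; the longest accepting path visits 5 useful states, giving maximum string length 4.
Counting accepting paths from p7 by length: 1 of length 0, 1 of length 1, 2 of length 2, 2 of length 3, 1 of length 4. Total 7.

7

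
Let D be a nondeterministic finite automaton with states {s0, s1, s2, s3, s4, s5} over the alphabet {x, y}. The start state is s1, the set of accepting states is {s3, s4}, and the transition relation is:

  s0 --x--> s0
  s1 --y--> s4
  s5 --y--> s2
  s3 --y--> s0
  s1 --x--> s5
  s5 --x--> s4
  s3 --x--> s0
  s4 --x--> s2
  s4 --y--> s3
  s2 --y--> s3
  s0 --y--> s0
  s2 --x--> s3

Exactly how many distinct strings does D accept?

The useful subgraph on states {s1, s2, s3, s4, s5} is acyclic, so L(D) is finite; the longest accepting path visits 5 useful states, giving maximum string length 4.
Counting accepting paths from s1 by length: 1 of length 1, 2 of length 2, 5 of length 3, 2 of length 4. Total 10.

10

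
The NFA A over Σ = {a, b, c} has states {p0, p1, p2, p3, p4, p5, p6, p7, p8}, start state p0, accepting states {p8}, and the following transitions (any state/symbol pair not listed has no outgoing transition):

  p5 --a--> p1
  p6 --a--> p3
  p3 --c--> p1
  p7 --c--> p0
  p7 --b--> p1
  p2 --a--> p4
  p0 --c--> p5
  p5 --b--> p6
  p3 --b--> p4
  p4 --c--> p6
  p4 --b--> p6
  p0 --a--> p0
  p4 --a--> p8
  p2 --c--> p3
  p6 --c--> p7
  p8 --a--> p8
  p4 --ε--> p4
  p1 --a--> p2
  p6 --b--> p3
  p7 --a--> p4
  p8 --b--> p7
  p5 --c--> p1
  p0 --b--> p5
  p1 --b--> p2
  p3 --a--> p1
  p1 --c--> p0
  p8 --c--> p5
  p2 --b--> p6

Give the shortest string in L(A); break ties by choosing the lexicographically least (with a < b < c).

A breadth-first search from p0 reaches an accepting state first via the path p0 → p5 → p1 → p2 → p4 → p8 on input baaaa.
No string of length < 5 is accepted (BFS exhausts all shorter strings without reaching an accepting state), and baaaa is the lexicographically least accepting string of length 5.

baaaa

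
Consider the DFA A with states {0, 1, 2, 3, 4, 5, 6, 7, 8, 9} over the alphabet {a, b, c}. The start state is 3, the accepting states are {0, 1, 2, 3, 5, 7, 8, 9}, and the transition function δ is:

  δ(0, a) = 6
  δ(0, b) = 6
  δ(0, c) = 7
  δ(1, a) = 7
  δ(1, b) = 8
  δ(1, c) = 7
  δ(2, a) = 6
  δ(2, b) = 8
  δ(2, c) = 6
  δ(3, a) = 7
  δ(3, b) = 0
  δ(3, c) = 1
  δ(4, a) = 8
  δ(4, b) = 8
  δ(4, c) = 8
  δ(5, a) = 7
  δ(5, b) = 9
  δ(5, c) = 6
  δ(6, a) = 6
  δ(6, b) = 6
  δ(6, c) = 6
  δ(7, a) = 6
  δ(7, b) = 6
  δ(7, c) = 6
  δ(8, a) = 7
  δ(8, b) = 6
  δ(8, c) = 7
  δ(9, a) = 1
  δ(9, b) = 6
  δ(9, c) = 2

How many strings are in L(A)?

The useful subgraph on states {0, 1, 3, 7, 8} is acyclic, so L(A) is finite; the longest accepting path visits 4 useful states, giving maximum string length 3.
Counting accepting paths from 3 by length: 1 of length 0, 3 of length 1, 4 of length 2, 2 of length 3. Total 10.

10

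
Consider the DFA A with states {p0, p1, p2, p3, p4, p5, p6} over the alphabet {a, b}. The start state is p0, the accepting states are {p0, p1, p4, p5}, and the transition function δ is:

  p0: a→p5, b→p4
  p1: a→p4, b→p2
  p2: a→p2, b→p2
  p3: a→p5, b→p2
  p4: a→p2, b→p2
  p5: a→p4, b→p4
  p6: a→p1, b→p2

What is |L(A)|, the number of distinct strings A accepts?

5

The useful subgraph on states {p0, p4, p5} is acyclic, so L(A) is finite; the longest accepting path visits 3 useful states, giving maximum string length 2.
Counting accepting paths from p0 by length: 1 of length 0, 2 of length 1, 2 of length 2. Total 5.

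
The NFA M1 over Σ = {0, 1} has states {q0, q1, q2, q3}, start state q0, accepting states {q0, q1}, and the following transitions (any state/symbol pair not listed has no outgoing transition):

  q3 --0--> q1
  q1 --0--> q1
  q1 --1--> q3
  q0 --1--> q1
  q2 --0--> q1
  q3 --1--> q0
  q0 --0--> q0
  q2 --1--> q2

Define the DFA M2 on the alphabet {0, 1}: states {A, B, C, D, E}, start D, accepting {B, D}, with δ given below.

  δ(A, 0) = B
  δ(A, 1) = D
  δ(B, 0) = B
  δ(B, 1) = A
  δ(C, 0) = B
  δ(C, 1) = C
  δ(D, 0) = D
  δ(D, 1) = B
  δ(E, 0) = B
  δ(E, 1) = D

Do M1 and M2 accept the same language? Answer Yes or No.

Yes

Exploring the product automaton M1 × M2 from the start pair (q0, D), following both machines on each input symbol, reaches 3 state pairs: (q0, D), (q1, B), (q3, A).
M1 accepts in {q0, q1} and M2 accepts in {B, D}. In every reachable pair the two components are either both accepting — (q0, D), (q1, B) — or both non-accepting, so no string is accepted by exactly one of the machines: L(M1) \ L(M2) and L(M2) \ L(M1) are both empty.
Hence every string is accepted by M1 iff it is accepted by M2, and the two languages coincide.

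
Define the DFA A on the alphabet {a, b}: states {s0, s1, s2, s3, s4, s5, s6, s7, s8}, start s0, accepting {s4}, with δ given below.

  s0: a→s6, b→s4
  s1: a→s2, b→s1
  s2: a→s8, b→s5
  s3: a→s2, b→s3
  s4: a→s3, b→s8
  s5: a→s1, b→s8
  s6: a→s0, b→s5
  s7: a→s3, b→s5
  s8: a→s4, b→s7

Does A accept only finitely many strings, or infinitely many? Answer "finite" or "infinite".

State s4 is reachable from the start and can reach an accepting state, and it lies on the cycle s4 → s8 → s4.
Traversing that cycle any number of times yields accepted strings of unbounded length, so the language is infinite.

infinite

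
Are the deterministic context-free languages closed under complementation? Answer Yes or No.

Yes

A deterministic PDA can be normalised so that it always reads its entire input (no blocking, no infinite ε-loops) and records in its finite control whether it has passed through an accepting state since the last input symbol was consumed; inverting that end-of-input verdict yields a DPDA for the complement.
So the deterministic context-free languages are closed under complement.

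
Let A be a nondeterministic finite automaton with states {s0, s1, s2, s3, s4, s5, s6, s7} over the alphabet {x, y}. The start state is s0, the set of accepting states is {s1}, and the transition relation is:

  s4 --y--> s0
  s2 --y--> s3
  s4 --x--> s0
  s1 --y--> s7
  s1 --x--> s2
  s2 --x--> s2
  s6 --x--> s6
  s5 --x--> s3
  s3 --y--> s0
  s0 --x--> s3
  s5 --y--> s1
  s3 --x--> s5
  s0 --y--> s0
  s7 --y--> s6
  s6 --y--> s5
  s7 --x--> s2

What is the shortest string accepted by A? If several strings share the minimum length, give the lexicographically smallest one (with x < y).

A breadth-first search from s0 reaches an accepting state first via the path s0 → s3 → s5 → s1 on input xxy.
No string of length < 3 is accepted (BFS exhausts all shorter strings without reaching an accepting state), and xxy is the lexicographically least accepting string of length 3.

xxy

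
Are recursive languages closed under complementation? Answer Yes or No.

Run the decider for L and flip its answer; since the decider halts on every input, this decides the complement.
So the recursive languages are closed under complement.

Yes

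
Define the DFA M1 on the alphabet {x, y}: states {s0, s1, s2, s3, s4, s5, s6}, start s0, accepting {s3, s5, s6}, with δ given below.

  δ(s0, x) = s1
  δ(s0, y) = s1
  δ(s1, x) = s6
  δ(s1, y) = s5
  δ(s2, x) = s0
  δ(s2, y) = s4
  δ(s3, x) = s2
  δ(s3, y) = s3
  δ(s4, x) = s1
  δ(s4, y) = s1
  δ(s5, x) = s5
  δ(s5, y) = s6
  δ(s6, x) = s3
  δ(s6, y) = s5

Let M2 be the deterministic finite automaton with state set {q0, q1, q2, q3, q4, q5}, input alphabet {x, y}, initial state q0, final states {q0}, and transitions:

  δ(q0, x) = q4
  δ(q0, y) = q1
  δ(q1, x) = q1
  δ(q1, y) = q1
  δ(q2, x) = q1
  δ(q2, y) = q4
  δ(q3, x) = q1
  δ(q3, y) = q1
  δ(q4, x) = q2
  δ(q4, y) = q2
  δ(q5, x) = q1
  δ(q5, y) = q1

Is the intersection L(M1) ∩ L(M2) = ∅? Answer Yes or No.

Yes

Exploring the product automaton M1 × M2 from the start pair (s0, q0), following both machines on each input symbol, reaches 18 state pairs: (s0, q0), (s1, q4), (s1, q1), (s6, q2), (s5, q2), (s6, q1), (s5, q1), (s3, q1), (s5, q4), (s6, q4), (s2, q1), (s3, q2), (s0, q1), (s4, q1), (s3, q4), (s2, q2), (s4, q4), (s1, q2).
M1 accepts in {s3, s5, s6} and M2 accepts in {q0}; no reachable pair has both components accepting, so no string drives both machines to acceptance simultaneously and L(M1) ∩ L(M2) = ∅.
So no string is accepted by both, and the intersection is empty.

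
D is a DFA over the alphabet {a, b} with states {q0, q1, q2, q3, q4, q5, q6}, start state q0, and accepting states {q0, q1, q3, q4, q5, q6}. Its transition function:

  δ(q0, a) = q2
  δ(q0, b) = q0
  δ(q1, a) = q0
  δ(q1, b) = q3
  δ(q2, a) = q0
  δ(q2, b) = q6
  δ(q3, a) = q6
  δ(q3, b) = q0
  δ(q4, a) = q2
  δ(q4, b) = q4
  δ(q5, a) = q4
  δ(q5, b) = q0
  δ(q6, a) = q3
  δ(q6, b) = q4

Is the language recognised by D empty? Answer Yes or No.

No

The empty string ε is accepted: the run q0 ends in the accepting state q0.
Since at least one string is accepted, L(D) is not empty.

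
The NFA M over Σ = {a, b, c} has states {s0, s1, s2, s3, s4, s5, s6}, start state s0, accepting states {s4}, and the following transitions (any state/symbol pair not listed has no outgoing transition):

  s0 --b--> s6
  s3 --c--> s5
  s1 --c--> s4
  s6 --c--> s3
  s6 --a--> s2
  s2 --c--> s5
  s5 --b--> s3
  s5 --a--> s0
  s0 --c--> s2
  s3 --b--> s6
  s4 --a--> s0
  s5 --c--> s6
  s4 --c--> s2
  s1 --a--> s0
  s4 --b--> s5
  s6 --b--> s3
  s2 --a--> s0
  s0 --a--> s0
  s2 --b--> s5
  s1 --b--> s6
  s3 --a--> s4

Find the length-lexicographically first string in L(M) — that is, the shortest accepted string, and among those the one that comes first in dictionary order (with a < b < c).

bba

A breadth-first search from s0 reaches an accepting state first via the path s0 → s6 → s3 → s4 on input bba.
No string of length < 3 is accepted (BFS exhausts all shorter strings without reaching an accepting state), and bba is the lexicographically least accepting string of length 3.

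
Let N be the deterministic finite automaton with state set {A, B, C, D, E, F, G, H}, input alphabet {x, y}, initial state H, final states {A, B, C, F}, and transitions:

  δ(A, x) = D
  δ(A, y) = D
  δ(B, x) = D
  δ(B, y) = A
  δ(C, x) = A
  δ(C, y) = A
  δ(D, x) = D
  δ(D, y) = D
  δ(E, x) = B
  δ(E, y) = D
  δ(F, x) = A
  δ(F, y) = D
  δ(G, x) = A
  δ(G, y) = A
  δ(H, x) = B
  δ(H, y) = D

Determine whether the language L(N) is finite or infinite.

finite

The useful states (reachable from H and able to reach an accepting state) are {A, B, H}.
Restricted to these states the transition graph has no cycle, so every accepting path has bounded length and L is finite.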